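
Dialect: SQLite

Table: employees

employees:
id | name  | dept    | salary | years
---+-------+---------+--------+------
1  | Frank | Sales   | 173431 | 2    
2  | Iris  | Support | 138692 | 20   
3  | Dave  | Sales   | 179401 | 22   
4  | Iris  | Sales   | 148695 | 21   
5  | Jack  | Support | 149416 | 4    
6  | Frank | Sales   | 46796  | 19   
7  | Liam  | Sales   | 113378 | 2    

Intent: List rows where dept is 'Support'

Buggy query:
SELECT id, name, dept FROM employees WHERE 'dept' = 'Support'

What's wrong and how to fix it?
Bug: Single quotes denote string literals in SQL; the column name is being compared as a constant string

Fix: Reference the column as dept without single quotes

Corrected query:
SELECT id, name, dept FROM employees WHERE dept = 'Support'

Result:
id | name | dept   
---+------+--------
2  | Iris | Support
5  | Jack | Support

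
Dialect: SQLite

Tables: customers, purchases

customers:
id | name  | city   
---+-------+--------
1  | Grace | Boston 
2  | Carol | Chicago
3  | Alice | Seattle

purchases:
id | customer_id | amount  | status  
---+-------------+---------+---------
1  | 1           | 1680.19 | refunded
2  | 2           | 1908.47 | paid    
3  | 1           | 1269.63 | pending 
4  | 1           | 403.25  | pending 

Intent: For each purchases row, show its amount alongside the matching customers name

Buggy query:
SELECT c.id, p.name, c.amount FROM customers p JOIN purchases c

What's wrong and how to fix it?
Bug: Missing join condition: each purchases row is matched to all customers rows instead of just its own

Fix: Specify the join condition linking the foreign key to the parent id

Corrected query:
SELECT c.id, p.name, c.amount FROM customers p JOIN purchases c ON c.customer_id = p.id

Result:
id | name  | amount 
---+-------+--------
1  | Grace | 1680.19
2  | Carol | 1908.47
3  | Grace | 1269.63
4  | Grace | 403.25 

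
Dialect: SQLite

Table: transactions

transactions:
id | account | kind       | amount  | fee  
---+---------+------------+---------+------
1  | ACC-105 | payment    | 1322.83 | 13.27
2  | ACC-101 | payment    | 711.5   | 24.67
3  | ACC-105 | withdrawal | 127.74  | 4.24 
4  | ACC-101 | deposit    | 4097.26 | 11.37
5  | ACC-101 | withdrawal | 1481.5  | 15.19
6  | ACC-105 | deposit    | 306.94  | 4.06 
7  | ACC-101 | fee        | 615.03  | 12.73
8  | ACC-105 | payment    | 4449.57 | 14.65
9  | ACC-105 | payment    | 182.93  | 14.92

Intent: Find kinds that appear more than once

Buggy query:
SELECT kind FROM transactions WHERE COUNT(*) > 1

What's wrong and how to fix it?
Bug: WHERE can't reference COUNT(*); aggregates are computed after WHERE

Fix: Group first, then use HAVING for the count condition

Corrected query:
SELECT kind FROM transactions GROUP BY kind HAVING COUNT(*) > 1

Result:
kind      
----------
deposit   
payment   
withdrawal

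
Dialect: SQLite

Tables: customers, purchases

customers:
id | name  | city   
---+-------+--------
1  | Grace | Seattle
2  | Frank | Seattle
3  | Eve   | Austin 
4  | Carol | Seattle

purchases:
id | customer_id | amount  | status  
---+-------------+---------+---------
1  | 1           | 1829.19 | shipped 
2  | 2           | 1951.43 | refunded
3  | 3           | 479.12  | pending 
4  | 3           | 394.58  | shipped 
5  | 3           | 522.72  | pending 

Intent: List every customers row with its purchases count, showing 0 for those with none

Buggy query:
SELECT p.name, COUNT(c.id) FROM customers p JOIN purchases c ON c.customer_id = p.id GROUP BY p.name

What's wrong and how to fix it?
Bug: An inner join excludes parents with zero children

Fix: Switch to LEFT JOIN to retain unmatched parent rows

Corrected query:
SELECT p.name, COUNT(c.id) FROM customers p LEFT JOIN purchases c ON c.customer_id = p.id GROUP BY p.name

Result:
name  | COUNT(c.id)
------+------------
Carol | 0          
Eve   | 3          
Frank | 1          
Grace | 1          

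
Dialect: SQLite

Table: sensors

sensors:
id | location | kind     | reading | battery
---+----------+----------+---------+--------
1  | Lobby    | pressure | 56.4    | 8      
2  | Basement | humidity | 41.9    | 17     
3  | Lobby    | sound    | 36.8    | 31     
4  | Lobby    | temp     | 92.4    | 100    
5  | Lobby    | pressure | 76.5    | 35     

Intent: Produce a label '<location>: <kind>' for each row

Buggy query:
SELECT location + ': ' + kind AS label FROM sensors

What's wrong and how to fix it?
Bug: SQLite uses || for string concatenation; + coerces text to numbers (yielding 0)

Fix: Use the || operator for string concatenation

Corrected query:
SELECT location || ': ' || kind AS label FROM sensors

Result:
label             
------------------
Lobby: pressure   
Basement: humidity
Lobby: sound      
Lobby: temp       
Lobby: pressure   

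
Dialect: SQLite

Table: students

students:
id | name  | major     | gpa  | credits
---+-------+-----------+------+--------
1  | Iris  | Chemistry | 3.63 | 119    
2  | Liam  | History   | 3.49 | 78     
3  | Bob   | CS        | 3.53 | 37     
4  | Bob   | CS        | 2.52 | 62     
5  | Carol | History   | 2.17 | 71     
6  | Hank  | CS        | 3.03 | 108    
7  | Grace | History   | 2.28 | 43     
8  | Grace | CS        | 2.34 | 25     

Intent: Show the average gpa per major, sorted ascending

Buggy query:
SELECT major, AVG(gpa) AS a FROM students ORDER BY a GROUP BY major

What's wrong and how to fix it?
Bug: ORDER BY appears before GROUP BY; SQL clause order requires GROUP BY first

Fix: Reorder: SELECT … FROM … GROUP BY … ORDER BY …

Corrected query:
SELECT major, AVG(gpa) AS a FROM students GROUP BY major ORDER BY a

Result:
major     | a       
----------+---------
History   | 2.646667
CS        | 2.855   
Chemistry | 3.63    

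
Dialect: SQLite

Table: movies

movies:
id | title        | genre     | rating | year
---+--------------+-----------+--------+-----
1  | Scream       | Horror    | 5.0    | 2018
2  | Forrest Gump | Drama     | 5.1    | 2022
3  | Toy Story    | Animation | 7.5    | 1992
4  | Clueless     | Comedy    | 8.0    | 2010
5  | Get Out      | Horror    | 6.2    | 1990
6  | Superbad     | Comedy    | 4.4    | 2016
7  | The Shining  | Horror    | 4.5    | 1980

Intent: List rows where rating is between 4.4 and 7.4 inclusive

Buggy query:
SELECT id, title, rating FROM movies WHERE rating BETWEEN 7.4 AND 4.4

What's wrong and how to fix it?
Bug: The bounds are reversed; BETWEEN a AND b requires a <= b to match anything

Fix: Write BETWEEN 4.4 AND 7.4

Corrected query:
SELECT id, title, rating FROM movies WHERE rating BETWEEN 4.4 AND 7.4

Result:
id | title        | rating
---+--------------+-------
1  | Scream       | 5     
2  | Forrest Gump | 5.1   
5  | Get Out      | 6.2   
6  | Superbad     | 4.4   
7  | The Shining  | 4.5   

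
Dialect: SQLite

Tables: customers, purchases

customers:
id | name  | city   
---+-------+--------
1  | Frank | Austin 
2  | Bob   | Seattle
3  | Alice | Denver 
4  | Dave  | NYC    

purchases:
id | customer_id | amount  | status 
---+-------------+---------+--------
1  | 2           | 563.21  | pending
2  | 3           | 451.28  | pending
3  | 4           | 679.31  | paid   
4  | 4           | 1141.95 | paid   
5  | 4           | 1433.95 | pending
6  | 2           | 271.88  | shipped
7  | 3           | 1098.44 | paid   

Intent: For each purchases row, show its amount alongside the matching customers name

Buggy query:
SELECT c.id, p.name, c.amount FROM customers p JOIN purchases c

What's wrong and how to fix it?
Bug: JOIN with no ON clause produces a cartesian product; every purchases row pairs with every customers row

Fix: Specify the join condition linking the foreign key to the parent id

Corrected query:
SELECT c.id, p.name, c.amount FROM customers p JOIN purchases c ON c.customer_id = p.id

Result:
id | name  | amount 
---+-------+--------
1  | Bob   | 563.21 
2  | Alice | 451.28 
3  | Dave  | 679.31 
4  | Dave  | 1141.95
5  | Dave  | 1433.95
6  | Bob   | 271.88 
7  | Alice | 1098.44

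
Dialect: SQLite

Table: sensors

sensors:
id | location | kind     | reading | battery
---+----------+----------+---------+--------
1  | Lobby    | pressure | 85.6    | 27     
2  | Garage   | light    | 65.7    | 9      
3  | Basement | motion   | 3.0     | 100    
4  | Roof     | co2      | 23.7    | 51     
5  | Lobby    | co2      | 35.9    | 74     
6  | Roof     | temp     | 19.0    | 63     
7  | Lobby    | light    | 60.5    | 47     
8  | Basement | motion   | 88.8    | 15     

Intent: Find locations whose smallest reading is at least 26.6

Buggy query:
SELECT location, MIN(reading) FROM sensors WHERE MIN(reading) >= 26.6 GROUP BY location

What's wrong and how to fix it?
Bug: MIN() in WHERE is a misuse of aggregate

Fix: Replace WHERE with HAVING after the GROUP BY

Corrected query:
SELECT location, MIN(reading) FROM sensors GROUP BY location HAVING MIN(reading) >= 26.6

Result:
location | MIN(reading)
---------+-------------
Garage   | 65.7        
Lobby    | 35.9        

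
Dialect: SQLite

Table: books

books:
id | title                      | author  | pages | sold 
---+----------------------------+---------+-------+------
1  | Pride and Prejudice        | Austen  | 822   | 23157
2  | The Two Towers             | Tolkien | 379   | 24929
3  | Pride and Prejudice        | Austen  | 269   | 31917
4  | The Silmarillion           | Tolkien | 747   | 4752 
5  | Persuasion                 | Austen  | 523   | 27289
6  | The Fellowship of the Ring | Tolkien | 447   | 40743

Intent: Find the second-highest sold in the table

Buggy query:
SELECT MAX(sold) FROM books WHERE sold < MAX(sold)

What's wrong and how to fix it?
Bug: The inner MAX is an aggregate inside WHERE, which is not allowed

Fix: Compute the overall MAX in a subquery, then take MAX of rows below it

Corrected query:
SELECT MAX(sold) FROM books WHERE sold < (SELECT MAX(sold) FROM books)

Result:
MAX(sold)
---------
31917    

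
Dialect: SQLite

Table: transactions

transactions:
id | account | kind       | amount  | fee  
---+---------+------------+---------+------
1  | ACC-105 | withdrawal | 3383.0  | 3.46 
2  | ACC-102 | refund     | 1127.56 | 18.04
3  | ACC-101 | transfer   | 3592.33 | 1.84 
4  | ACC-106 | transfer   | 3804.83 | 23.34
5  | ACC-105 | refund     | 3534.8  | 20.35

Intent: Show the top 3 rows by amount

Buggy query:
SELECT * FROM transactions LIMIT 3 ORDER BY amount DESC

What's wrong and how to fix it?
Bug: LIMIT must come after ORDER BY

Fix: Swap the clauses: ORDER BY first, then LIMIT

Corrected query:
SELECT * FROM transactions ORDER BY amount DESC LIMIT 3

Result:
id | account | kind     | amount  | fee  
---+---------+----------+---------+------
4  | ACC-106 | transfer | 3804.83 | 23.34
3  | ACC-101 | transfer | 3592.33 | 1.84 
5  | ACC-105 | refund   | 3534.8  | 20.35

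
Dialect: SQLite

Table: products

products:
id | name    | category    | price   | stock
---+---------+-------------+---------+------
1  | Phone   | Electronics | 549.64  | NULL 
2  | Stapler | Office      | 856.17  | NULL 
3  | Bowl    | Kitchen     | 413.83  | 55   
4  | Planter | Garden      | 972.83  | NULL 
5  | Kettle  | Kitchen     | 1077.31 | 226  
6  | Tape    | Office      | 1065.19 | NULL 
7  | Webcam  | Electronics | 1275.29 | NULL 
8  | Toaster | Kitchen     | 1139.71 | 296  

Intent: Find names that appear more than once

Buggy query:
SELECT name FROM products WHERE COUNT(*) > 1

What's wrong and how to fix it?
Bug: COUNT(*) is an aggregate and cannot be used in WHERE

Fix: GROUP BY name, then filter groups with HAVING COUNT(*) > 1

Corrected query:
SELECT name FROM products GROUP BY name HAVING COUNT(*) > 1

Result:
(no rows)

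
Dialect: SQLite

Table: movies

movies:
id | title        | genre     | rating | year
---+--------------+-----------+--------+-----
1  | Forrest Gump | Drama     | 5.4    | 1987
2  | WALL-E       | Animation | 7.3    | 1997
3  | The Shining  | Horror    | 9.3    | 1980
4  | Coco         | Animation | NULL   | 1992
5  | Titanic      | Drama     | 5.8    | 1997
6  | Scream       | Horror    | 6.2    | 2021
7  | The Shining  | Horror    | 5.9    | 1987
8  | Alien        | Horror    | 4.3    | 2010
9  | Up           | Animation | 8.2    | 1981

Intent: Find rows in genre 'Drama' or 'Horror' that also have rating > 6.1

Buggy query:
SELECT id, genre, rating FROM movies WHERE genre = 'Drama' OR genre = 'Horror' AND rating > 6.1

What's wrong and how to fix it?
Bug: Without parentheses, AND is evaluated before OR, so the rating filter only applies to the 'Horror' branch

Fix: Add parentheses around the OR so the AND applies to both alternatives

Corrected query:
SELECT id, genre, rating FROM movies WHERE (genre = 'Drama' OR genre = 'Horror') AND rating > 6.1

Result:
id | genre  | rating
---+--------+-------
3  | Horror | 9.3   
6  | Horror | 6.2   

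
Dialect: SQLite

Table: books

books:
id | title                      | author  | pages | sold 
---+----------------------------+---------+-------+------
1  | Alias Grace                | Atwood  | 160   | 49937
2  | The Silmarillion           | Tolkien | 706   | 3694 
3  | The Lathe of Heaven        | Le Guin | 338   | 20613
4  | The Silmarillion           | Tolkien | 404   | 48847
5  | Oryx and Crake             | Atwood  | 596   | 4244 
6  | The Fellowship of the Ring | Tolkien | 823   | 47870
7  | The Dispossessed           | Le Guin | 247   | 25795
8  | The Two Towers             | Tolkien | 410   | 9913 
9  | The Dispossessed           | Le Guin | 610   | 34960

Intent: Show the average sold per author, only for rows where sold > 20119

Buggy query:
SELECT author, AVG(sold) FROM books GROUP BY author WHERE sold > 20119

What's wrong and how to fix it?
Bug: Row-level WHERE must come before GROUP BY in the clause order

Fix: Place WHERE between FROM and GROUP BY

Corrected query:
SELECT author, AVG(sold) FROM books WHERE sold > 20119 GROUP BY author

Result:
author  | AVG(sold)   
--------+-------------
Atwood  | 49937       
Le Guin | 27122.666667
Tolkien | 48358.5     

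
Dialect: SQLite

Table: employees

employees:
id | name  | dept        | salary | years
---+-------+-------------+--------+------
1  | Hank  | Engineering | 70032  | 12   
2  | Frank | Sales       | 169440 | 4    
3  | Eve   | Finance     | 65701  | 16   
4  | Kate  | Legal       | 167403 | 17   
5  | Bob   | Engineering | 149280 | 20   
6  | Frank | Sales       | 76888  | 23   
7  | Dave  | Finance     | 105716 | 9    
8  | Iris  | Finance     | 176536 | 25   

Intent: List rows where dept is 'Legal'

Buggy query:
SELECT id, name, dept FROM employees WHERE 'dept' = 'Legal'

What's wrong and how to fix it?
Bug: 'dept' in single quotes is a string literal, not the column; the comparison is literal-vs-literal and never true

Fix: Reference the column as dept without single quotes

Corrected query:
SELECT id, name, dept FROM employees WHERE dept = 'Legal'

Result:
id | name | dept 
---+------+------
4  | Kate | Legal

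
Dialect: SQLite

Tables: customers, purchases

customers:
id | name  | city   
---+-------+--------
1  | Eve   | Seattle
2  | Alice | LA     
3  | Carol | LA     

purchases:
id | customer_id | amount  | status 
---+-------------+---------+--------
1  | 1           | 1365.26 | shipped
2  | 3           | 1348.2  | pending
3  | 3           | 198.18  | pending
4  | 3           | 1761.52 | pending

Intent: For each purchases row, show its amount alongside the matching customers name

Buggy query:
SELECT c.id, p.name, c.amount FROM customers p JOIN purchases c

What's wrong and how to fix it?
Bug: JOIN with no ON clause produces a cartesian product; every purchases row pairs with every customers row

Fix: Add ON c.customer_id = p.id to the JOIN

Corrected query:
SELECT c.id, p.name, c.amount FROM customers p JOIN purchases c ON c.customer_id = p.id

Result:
id | name  | amount 
---+-------+--------
1  | Eve   | 1365.26
2  | Carol | 1348.2 
3  | Carol | 198.18 
4  | Carol | 1761.52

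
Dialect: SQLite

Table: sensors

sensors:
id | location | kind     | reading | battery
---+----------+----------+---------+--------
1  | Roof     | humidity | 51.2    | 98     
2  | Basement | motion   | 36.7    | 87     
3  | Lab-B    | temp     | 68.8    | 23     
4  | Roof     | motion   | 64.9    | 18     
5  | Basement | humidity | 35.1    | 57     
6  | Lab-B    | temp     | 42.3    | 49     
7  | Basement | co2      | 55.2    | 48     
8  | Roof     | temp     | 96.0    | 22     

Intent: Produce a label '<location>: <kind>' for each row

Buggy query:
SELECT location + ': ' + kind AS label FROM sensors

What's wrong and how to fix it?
Bug: SQLite uses || for string concatenation; + coerces text to numbers (yielding 0)

Fix: Replace + with || to concatenate text

Corrected query:
SELECT location || ': ' || kind AS label FROM sensors

Result:
label             
------------------
Roof: humidity    
Basement: motion  
Lab-B: temp       
Roof: motion      
Basement: humidity
Lab-B: temp       
Basement: co2     
Roof: temp        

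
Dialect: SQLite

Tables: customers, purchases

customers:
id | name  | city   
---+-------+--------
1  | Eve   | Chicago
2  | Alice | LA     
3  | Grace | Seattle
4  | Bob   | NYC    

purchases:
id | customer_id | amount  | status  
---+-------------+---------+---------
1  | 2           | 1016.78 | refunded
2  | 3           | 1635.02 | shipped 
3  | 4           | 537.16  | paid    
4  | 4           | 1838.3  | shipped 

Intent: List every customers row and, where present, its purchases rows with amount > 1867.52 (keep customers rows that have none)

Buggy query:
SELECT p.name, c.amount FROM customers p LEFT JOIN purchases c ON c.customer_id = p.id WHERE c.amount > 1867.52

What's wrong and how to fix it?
Bug: Filtering c.amount in WHERE discards the NULL rows produced by LEFT JOIN, turning it into an inner join

Fix: Put 'c.amount > 1867.52' in the JOIN's ON clause instead of WHERE

Corrected query:
SELECT p.name, c.amount FROM customers p LEFT JOIN purchases c ON c.customer_id = p.id AND c.amount > 1867.52

Result:
name  | amount
------+-------
Eve   | NULL  
Alice | NULL  
Grace | NULL  
Bob   | NULL  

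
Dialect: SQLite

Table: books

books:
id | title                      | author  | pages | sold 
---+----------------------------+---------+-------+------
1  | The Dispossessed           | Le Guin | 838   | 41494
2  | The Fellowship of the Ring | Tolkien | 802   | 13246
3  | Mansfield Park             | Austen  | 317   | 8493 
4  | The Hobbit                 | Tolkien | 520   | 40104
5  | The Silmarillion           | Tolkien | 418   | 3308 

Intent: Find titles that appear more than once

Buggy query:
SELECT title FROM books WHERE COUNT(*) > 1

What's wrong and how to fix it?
Bug: WHERE can't reference COUNT(*); aggregates are computed after WHERE

Fix: GROUP BY title, then filter groups with HAVING COUNT(*) > 1

Corrected query:
SELECT title FROM books GROUP BY title HAVING COUNT(*) > 1

Result:
(no rows)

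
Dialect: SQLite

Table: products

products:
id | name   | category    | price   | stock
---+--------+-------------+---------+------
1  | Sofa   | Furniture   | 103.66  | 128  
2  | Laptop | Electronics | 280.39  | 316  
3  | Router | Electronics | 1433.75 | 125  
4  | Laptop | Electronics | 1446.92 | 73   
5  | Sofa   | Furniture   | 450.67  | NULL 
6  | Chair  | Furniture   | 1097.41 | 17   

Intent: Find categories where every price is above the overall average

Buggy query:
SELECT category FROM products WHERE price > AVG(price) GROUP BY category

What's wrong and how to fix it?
Bug: AVG() is an aggregate; it can't sit directly in WHERE

Fix: Use a subquery for AVG and a HAVING MIN(...) filter so the condition holds for every row in the group

Corrected query:
SELECT category FROM products GROUP BY category HAVING MIN(price) > (SELECT AVG(price) FROM products)

Result:
(no rows)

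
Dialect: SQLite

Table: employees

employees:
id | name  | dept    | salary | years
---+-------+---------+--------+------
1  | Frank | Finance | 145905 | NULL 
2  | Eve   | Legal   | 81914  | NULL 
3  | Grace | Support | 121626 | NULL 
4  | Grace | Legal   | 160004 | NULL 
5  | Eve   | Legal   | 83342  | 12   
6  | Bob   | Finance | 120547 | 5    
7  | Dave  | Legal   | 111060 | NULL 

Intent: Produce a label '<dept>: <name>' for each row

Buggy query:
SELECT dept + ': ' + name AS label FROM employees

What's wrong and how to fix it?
Bug: SQLite uses || for string concatenation; + coerces text to numbers (yielding 0)

Fix: Use the || operator for string concatenation

Corrected query:
SELECT dept || ': ' || name AS label FROM employees

Result:
label         
--------------
Finance: Frank
Legal: Eve    
Support: Grace
Legal: Grace  
Legal: Eve    
Finance: Bob  
Legal: Dave   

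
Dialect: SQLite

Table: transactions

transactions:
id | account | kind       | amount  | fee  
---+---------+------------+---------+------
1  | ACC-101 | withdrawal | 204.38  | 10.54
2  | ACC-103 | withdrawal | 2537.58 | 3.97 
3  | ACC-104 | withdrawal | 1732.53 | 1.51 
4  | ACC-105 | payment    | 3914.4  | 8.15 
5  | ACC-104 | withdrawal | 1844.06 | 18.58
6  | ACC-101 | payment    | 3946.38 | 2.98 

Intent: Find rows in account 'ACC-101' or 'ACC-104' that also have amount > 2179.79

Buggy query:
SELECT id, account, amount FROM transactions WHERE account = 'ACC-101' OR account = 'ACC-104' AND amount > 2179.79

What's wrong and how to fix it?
Bug: AND binds tighter than OR, so this parses as account = 'ACC-101' OR (account = 'ACC-104' AND amount > 2179.79)

Fix: Add parentheses around the OR so the AND applies to both alternatives

Corrected query:
SELECT id, account, amount FROM transactions WHERE (account = 'ACC-101' OR account = 'ACC-104') AND amount > 2179.79

Result:
id | account | amount 
---+---------+--------
6  | ACC-101 | 3946.38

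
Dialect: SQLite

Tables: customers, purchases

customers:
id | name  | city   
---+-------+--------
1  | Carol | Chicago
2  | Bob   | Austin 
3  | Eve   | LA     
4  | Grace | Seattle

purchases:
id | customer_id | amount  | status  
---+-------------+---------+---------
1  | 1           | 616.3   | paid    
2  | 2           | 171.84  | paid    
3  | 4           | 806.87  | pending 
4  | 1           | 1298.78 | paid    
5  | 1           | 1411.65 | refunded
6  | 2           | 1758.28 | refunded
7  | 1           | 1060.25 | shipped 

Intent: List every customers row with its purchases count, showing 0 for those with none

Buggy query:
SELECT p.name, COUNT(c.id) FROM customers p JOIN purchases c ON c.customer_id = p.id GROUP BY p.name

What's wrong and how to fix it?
Bug: An inner join excludes parents with zero children

Fix: Switch to LEFT JOIN to retain unmatched parent rows

Corrected query:
SELECT p.name, COUNT(c.id) FROM customers p LEFT JOIN purchases c ON c.customer_id = p.id GROUP BY p.name

Result:
name  | COUNT(c.id)
------+------------
Bob   | 2          
Carol | 4          
Eve   | 0          
Grace | 1          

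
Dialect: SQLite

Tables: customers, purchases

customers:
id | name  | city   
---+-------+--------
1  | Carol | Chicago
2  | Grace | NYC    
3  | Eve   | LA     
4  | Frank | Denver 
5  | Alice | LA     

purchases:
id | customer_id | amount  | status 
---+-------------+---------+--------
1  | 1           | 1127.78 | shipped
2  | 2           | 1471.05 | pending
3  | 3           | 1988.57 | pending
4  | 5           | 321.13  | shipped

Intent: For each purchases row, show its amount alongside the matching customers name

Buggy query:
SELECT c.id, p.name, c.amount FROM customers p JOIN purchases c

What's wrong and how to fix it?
Bug: Missing join condition: each purchases row is matched to all customers rows instead of just its own

Fix: Specify the join condition linking the foreign key to the parent id

Corrected query:
SELECT c.id, p.name, c.amount FROM customers p JOIN purchases c ON c.customer_id = p.id

Result:
id | name  | amount 
---+-------+--------
1  | Carol | 1127.78
2  | Grace | 1471.05
3  | Eve   | 1988.57
4  | Alice | 321.13 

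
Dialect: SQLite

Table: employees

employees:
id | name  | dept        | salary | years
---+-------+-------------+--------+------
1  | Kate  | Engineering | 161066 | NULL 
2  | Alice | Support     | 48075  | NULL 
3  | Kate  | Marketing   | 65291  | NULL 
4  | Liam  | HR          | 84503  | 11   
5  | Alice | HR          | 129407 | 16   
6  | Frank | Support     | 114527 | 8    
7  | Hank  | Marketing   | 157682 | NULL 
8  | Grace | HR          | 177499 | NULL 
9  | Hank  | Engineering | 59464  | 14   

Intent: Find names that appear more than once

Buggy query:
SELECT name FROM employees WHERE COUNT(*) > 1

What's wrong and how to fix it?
Bug: WHERE can't reference COUNT(*); aggregates are computed after WHERE

Fix: GROUP BY name, then filter groups with HAVING COUNT(*) > 1

Corrected query:
SELECT name FROM employees GROUP BY name HAVING COUNT(*) > 1

Result:
name 
-----
Alice
Hank 
Kate 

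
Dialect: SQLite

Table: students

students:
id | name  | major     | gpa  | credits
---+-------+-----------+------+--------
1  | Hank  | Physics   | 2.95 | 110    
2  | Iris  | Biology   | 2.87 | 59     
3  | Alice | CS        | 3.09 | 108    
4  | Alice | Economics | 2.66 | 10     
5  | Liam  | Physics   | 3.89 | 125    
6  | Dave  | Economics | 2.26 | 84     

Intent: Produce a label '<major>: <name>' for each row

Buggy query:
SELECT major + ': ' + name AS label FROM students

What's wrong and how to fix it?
Bug: '+' is numeric addition; on text columns SQLite converts them to 0 instead of concatenating

Fix: Replace + with || to concatenate text

Corrected query:
SELECT major || ': ' || name AS label FROM students

Result:
label           
----------------
Physics: Hank   
Biology: Iris   
CS: Alice       
Economics: Alice
Physics: Liam   
Economics: Dave 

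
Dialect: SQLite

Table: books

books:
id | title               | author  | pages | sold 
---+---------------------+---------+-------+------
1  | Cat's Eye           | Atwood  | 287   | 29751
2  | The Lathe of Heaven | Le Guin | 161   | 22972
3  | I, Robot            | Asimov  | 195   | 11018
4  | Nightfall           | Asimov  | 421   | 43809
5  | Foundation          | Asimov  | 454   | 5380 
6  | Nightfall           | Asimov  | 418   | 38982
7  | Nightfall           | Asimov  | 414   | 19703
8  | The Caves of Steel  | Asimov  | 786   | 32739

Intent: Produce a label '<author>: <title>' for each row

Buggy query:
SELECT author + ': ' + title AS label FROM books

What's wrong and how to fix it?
Bug: '+' is numeric addition; on text columns SQLite converts them to 0 instead of concatenating

Fix: Replace + with || to concatenate text

Corrected query:
SELECT author || ': ' || title AS label FROM books

Result:
label                       
----------------------------
Atwood: Cat's Eye           
Le Guin: The Lathe of Heaven
Asimov: I, Robot            
Asimov: Nightfall           
Asimov: Foundation          
Asimov: Nightfall           
Asimov: Nightfall           
Asimov: The Caves of Steel  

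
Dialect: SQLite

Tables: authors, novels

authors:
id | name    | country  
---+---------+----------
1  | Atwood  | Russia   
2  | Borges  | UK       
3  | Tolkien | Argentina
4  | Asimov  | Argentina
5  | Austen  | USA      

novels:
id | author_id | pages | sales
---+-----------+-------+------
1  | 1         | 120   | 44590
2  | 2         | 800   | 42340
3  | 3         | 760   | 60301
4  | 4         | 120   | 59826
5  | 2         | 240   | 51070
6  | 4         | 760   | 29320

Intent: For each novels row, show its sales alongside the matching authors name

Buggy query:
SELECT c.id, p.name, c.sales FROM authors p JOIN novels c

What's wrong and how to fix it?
Bug: Missing join condition: each novels row is matched to all authors rows instead of just its own

Fix: Add ON c.author_id = p.id to the JOIN

Corrected query:
SELECT c.id, p.name, c.sales FROM authors p JOIN novels c ON c.author_id = p.id

Result:
id | name    | sales
---+---------+------
1  | Atwood  | 44590
2  | Borges  | 42340
3  | Tolkien | 60301
4  | Asimov  | 59826
5  | Borges  | 51070
6  | Asimov  | 29320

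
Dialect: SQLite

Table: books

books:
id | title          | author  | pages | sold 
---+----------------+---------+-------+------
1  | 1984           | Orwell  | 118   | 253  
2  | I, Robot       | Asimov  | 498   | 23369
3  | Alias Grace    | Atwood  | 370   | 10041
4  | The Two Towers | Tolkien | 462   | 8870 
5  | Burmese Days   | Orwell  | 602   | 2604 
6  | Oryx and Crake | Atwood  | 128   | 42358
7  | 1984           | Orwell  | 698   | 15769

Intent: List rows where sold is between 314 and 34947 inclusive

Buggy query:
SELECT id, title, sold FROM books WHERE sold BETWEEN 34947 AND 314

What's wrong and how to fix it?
Bug: BETWEEN expects the lower bound first; with 34947 AND 314 the range is empty

Fix: Write BETWEEN 314 AND 34947

Corrected query:
SELECT id, title, sold FROM books WHERE sold BETWEEN 314 AND 34947

Result:
id | title          | sold 
---+----------------+------
2  | I, Robot       | 23369
3  | Alias Grace    | 10041
4  | The Two Towers | 8870 
5  | Burmese Days   | 2604 
7  | 1984           | 15769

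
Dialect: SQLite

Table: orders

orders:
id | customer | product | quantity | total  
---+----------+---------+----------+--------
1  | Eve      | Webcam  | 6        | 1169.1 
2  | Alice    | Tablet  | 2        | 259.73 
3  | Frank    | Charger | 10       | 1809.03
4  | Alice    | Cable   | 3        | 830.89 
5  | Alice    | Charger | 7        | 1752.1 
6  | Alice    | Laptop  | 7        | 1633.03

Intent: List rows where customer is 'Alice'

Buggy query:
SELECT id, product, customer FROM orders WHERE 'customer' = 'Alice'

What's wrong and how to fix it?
Bug: 'customer' in single quotes is a string literal, not the column; the comparison is literal-vs-literal and never true

Fix: Remove the quotes around the column name (or use double quotes for an identifier)

Corrected query:
SELECT id, product, customer FROM orders WHERE customer = 'Alice'

Result:
id | product | customer
---+---------+---------
2  | Tablet  | Alice   
4  | Cable   | Alice   
5  | Charger | Alice   
6  | Laptop  | Alice   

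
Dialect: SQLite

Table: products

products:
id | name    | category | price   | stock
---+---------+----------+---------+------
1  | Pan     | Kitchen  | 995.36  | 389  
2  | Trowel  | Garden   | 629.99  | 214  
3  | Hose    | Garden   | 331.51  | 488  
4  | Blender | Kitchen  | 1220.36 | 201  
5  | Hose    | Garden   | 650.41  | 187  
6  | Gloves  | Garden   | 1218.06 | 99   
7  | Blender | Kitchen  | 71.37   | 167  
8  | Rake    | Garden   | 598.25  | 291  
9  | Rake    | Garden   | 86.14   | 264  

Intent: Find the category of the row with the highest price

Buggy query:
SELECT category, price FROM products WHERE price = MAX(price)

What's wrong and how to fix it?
Bug: MAX(price) is an aggregate and cannot be used directly in WHERE

Fix: Use a subquery: WHERE price = (SELECT MAX(price) FROM products)

Corrected query:
SELECT category, price FROM products WHERE price = (SELECT MAX(price) FROM products)

Result:
category | price  
---------+--------
Kitchen  | 1220.36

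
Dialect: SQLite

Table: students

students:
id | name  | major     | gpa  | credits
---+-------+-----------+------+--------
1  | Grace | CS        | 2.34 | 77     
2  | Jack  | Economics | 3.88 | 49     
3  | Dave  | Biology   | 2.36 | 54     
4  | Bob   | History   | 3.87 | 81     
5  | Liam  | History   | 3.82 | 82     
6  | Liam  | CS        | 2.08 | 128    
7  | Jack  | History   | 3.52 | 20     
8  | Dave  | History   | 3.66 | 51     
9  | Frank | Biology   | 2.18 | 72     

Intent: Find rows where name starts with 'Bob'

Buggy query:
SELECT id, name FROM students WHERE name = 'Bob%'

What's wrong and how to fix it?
Bug: Wildcards only work with LIKE; '=' treats '%' as a literal character

Fix: Replace '=' with LIKE so 'Bob%' is treated as a pattern

Corrected query:
SELECT id, name FROM students WHERE name LIKE 'Bob%'

Result:
id | name
---+-----
4  | Bob 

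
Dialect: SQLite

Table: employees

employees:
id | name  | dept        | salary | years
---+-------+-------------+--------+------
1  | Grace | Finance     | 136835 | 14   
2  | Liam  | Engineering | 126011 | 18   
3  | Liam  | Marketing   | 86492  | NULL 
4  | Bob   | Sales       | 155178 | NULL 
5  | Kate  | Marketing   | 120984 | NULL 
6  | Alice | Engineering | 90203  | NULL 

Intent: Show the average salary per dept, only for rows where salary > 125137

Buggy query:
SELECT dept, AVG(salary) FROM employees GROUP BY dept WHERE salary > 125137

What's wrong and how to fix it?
Bug: Row-level WHERE must come before GROUP BY in the clause order

Fix: Place WHERE between FROM and GROUP BY

Corrected query:
SELECT dept, AVG(salary) FROM employees WHERE salary > 125137 GROUP BY dept

Result:
dept        | AVG(salary)
------------+------------
Engineering | 126011     
Finance     | 136835     
Sales       | 155178     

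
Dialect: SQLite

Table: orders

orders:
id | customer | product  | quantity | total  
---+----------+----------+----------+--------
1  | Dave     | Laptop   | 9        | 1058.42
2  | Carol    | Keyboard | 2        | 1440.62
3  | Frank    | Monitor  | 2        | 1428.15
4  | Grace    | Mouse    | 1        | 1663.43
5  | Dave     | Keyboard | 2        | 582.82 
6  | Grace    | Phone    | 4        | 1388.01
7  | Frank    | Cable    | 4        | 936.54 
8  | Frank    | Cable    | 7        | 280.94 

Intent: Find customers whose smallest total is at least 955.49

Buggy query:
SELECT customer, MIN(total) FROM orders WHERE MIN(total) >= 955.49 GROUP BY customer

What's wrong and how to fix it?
Bug: Aggregates like MIN are computed per group after WHERE runs

Fix: Use HAVING for the per-group MIN condition

Corrected query:
SELECT customer, MIN(total) FROM orders GROUP BY customer HAVING MIN(total) >= 955.49

Result:
customer | MIN(total)
---------+-----------
Carol    | 1440.62   
Grace    | 1388.01   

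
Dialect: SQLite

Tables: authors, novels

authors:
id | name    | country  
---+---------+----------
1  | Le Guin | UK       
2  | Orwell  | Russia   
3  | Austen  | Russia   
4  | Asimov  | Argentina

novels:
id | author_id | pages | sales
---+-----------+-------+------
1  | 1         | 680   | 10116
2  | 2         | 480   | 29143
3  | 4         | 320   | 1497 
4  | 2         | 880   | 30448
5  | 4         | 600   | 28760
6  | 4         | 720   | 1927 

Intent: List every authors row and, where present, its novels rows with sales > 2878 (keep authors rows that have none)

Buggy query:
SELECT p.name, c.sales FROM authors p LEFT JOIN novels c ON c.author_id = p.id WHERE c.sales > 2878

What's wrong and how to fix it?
Bug: Filtering c.sales in WHERE discards the NULL rows produced by LEFT JOIN, turning it into an inner join

Fix: Put 'c.sales > 2878' in the JOIN's ON clause instead of WHERE

Corrected query:
SELECT p.name, c.sales FROM authors p LEFT JOIN novels c ON c.author_id = p.id AND c.sales > 2878

Result:
name    | sales
--------+------
Le Guin | 10116
Orwell  | 29143
Orwell  | 30448
Austen  | NULL 
Asimov  | 28760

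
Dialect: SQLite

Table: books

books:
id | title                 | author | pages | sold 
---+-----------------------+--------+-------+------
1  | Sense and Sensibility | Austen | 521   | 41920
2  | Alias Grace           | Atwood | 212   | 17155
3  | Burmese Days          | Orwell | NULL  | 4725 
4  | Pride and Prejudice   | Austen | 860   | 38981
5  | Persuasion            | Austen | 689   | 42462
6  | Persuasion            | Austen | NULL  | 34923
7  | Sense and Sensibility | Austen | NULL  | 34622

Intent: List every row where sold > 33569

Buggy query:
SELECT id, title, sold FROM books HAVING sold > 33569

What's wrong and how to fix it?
Bug: This is a non-aggregate query (no GROUP BY, no aggregates), so in SQLite the HAVING clause is invalid here; a row-level condition belongs in WHERE

Fix: Use WHERE for row-level filtering

Corrected query:
SELECT id, title, sold FROM books WHERE sold > 33569

Result:
id | title                 | sold 
---+-----------------------+------
1  | Sense and Sensibility | 41920
4  | Pride and Prejudice   | 38981
5  | Persuasion            | 42462
6  | Persuasion            | 34923
7  | Sense and Sensibility | 34622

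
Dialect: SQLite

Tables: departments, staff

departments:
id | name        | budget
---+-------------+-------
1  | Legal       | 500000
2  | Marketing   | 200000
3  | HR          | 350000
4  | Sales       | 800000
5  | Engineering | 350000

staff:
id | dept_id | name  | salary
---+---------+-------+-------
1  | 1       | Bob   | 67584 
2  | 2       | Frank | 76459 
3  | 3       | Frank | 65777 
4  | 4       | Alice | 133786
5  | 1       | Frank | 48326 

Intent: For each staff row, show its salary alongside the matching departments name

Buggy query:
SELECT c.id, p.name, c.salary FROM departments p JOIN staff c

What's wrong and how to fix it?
Bug: Missing join condition: each staff row is matched to all departments rows instead of just its own

Fix: Specify the join condition linking the foreign key to the parent id

Corrected query:
SELECT c.id, p.name, c.salary FROM departments p JOIN staff c ON c.dept_id = p.id

Result:
id | name      | salary
---+-----------+-------
1  | Legal     | 67584 
2  | Marketing | 76459 
3  | HR        | 65777 
4  | Sales     | 133786
5  | Legal     | 48326 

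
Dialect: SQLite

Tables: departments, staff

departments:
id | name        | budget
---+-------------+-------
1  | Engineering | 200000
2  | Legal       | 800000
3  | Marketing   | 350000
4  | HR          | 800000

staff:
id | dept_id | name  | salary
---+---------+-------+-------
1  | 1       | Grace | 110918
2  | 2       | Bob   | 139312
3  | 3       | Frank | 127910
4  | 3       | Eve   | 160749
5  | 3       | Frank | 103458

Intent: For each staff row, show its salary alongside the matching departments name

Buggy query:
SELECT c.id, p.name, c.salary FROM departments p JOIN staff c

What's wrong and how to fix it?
Bug: Missing join condition: each staff row is matched to all departments rows instead of just its own

Fix: Add ON c.dept_id = p.id to the JOIN

Corrected query:
SELECT c.id, p.name, c.salary FROM departments p JOIN staff c ON c.dept_id = p.id

Result:
id | name        | salary
---+-------------+-------
1  | Engineering | 110918
2  | Legal       | 139312
3  | Marketing   | 127910
4  | Marketing   | 160749
5  | Marketing   | 103458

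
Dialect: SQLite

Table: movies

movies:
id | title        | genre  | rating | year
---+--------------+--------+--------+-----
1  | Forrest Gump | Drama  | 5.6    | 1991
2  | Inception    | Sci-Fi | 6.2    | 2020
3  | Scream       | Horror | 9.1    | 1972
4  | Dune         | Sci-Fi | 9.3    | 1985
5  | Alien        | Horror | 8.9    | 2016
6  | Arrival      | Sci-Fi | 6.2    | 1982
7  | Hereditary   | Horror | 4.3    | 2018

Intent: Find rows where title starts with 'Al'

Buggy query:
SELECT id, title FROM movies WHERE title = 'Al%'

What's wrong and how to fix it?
Bug: '=' compares the literal string including the % character; pattern matching needs LIKE

Fix: Use LIKE for wildcard pattern matching

Corrected query:
SELECT id, title FROM movies WHERE title LIKE 'Al%'

Result:
id | title
---+------
5  | Alien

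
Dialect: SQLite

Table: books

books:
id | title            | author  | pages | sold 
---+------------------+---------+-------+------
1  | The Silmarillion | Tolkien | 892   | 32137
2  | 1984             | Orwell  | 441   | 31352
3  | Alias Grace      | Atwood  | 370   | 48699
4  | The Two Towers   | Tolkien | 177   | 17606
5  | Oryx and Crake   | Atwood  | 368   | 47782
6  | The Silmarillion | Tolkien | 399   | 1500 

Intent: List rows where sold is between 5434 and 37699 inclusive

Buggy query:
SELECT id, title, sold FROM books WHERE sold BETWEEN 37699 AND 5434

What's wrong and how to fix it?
Bug: The bounds are reversed; BETWEEN a AND b requires a <= b to match anything

Fix: Swap the bounds so the smaller value comes first

Corrected query:
SELECT id, title, sold FROM books WHERE sold BETWEEN 5434 AND 37699

Result:
id | title            | sold 
---+------------------+------
1  | The Silmarillion | 32137
2  | 1984             | 31352
4  | The Two Towers   | 17606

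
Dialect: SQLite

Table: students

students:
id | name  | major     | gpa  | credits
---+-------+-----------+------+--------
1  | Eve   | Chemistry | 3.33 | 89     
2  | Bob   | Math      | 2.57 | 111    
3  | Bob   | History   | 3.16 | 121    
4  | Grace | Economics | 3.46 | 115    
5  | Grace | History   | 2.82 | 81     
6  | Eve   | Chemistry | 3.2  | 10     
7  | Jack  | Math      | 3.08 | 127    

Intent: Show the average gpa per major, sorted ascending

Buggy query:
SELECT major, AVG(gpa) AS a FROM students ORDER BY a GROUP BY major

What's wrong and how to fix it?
Bug: ORDER BY appears before GROUP BY; SQL clause order requires GROUP BY first

Fix: Reorder: SELECT … FROM … GROUP BY … ORDER BY …

Corrected query:
SELECT major, AVG(gpa) AS a FROM students GROUP BY major ORDER BY a

Result:
major     | a    
----------+------
Math      | 2.825
History   | 2.99 
Chemistry | 3.265
Economics | 3.46 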